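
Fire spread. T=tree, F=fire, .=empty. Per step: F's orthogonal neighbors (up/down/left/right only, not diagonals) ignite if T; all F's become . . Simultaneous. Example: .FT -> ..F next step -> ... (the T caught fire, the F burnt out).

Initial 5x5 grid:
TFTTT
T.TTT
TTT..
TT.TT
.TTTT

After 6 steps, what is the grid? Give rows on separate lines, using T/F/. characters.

Step 1: 2 trees catch fire, 1 burn out
  F.FTT
  T.TTT
  TTT..
  TT.TT
  .TTTT
Step 2: 3 trees catch fire, 2 burn out
  ...FT
  F.FTT
  TTT..
  TT.TT
  .TTTT
Step 3: 4 trees catch fire, 3 burn out
  ....F
  ...FT
  FTF..
  TT.TT
  .TTTT
Step 4: 3 trees catch fire, 4 burn out
  .....
  ....F
  .F...
  FT.TT
  .TTTT
Step 5: 1 trees catch fire, 3 burn out
  .....
  .....
  .....
  .F.TT
  .TTTT
Step 6: 1 trees catch fire, 1 burn out
  .....
  .....
  .....
  ...TT
  .FTTT

.....
.....
.....
...TT
.FTTT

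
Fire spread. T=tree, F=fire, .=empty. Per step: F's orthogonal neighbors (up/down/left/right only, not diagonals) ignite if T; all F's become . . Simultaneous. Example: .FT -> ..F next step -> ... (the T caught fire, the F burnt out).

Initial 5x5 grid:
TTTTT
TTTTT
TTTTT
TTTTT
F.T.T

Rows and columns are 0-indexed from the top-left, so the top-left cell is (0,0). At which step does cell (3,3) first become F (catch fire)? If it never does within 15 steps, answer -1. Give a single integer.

Step 1: cell (3,3)='T' (+1 fires, +1 burnt)
Step 2: cell (3,3)='T' (+2 fires, +1 burnt)
Step 3: cell (3,3)='T' (+3 fires, +2 burnt)
Step 4: cell (3,3)='F' (+5 fires, +3 burnt)
  -> target ignites at step 4
Step 5: cell (3,3)='.' (+4 fires, +5 burnt)
Step 6: cell (3,3)='.' (+4 fires, +4 burnt)
Step 7: cell (3,3)='.' (+2 fires, +4 burnt)
Step 8: cell (3,3)='.' (+1 fires, +2 burnt)
Step 9: cell (3,3)='.' (+0 fires, +1 burnt)
  fire out at step 9

4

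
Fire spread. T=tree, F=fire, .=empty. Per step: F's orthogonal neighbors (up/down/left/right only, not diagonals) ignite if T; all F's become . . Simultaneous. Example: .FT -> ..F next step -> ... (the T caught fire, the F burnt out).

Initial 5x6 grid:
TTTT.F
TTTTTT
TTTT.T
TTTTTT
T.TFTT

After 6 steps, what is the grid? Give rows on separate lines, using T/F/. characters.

Step 1: 4 trees catch fire, 2 burn out
  TTTT..
  TTTTTF
  TTTT.T
  TTTFTT
  T.F.FT
Step 2: 6 trees catch fire, 4 burn out
  TTTT..
  TTTTF.
  TTTF.F
  TTF.FT
  T....F
Step 3: 4 trees catch fire, 6 burn out
  TTTT..
  TTTF..
  TTF...
  TF...F
  T.....
Step 4: 4 trees catch fire, 4 burn out
  TTTF..
  TTF...
  TF....
  F.....
  T.....
Step 5: 4 trees catch fire, 4 burn out
  TTF...
  TF....
  F.....
  ......
  F.....
Step 6: 2 trees catch fire, 4 burn out
  TF....
  F.....
  ......
  ......
  ......

TF....
F.....
......
......
......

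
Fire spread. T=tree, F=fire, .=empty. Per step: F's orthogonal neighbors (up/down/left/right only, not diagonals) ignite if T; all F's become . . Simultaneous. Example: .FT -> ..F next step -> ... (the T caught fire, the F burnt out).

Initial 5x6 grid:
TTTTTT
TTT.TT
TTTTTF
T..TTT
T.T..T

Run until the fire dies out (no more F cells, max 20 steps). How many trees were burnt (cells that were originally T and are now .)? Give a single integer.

Answer: 22

Derivation:
Step 1: +3 fires, +1 burnt (F count now 3)
Step 2: +5 fires, +3 burnt (F count now 5)
Step 3: +3 fires, +5 burnt (F count now 3)
Step 4: +3 fires, +3 burnt (F count now 3)
Step 5: +3 fires, +3 burnt (F count now 3)
Step 6: +3 fires, +3 burnt (F count now 3)
Step 7: +2 fires, +3 burnt (F count now 2)
Step 8: +0 fires, +2 burnt (F count now 0)
Fire out after step 8
Initially T: 23, now '.': 29
Total burnt (originally-T cells now '.'): 22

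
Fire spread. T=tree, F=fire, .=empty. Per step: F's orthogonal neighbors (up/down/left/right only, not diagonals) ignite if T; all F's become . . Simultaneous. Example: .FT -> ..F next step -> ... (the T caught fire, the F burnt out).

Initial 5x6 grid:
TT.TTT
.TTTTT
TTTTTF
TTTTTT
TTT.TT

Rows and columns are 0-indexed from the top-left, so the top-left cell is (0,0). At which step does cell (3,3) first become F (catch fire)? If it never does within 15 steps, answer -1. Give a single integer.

Step 1: cell (3,3)='T' (+3 fires, +1 burnt)
Step 2: cell (3,3)='T' (+5 fires, +3 burnt)
Step 3: cell (3,3)='F' (+5 fires, +5 burnt)
  -> target ignites at step 3
Step 4: cell (3,3)='.' (+4 fires, +5 burnt)
Step 5: cell (3,3)='.' (+4 fires, +4 burnt)
Step 6: cell (3,3)='.' (+3 fires, +4 burnt)
Step 7: cell (3,3)='.' (+2 fires, +3 burnt)
Step 8: cell (3,3)='.' (+0 fires, +2 burnt)
  fire out at step 8

3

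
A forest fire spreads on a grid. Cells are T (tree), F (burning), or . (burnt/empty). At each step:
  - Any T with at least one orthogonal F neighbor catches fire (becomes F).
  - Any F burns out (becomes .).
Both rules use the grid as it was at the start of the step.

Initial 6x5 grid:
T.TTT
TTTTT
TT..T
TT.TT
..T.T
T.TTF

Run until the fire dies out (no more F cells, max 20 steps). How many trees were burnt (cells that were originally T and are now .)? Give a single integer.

Step 1: +2 fires, +1 burnt (F count now 2)
Step 2: +2 fires, +2 burnt (F count now 2)
Step 3: +3 fires, +2 burnt (F count now 3)
Step 4: +1 fires, +3 burnt (F count now 1)
Step 5: +2 fires, +1 burnt (F count now 2)
Step 6: +2 fires, +2 burnt (F count now 2)
Step 7: +2 fires, +2 burnt (F count now 2)
Step 8: +2 fires, +2 burnt (F count now 2)
Step 9: +3 fires, +2 burnt (F count now 3)
Step 10: +1 fires, +3 burnt (F count now 1)
Step 11: +0 fires, +1 burnt (F count now 0)
Fire out after step 11
Initially T: 21, now '.': 29
Total burnt (originally-T cells now '.'): 20

Answer: 20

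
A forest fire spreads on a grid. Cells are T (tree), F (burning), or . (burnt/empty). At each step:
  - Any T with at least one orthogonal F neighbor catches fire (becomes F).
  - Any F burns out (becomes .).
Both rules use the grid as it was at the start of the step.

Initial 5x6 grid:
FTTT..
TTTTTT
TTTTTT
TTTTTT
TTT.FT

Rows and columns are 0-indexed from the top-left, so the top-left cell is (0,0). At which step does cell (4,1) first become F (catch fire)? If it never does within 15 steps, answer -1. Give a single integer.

Step 1: cell (4,1)='T' (+4 fires, +2 burnt)
Step 2: cell (4,1)='T' (+6 fires, +4 burnt)
Step 3: cell (4,1)='T' (+8 fires, +6 burnt)
Step 4: cell (4,1)='T' (+6 fires, +8 burnt)
Step 5: cell (4,1)='F' (+1 fires, +6 burnt)
  -> target ignites at step 5
Step 6: cell (4,1)='.' (+0 fires, +1 burnt)
  fire out at step 6

5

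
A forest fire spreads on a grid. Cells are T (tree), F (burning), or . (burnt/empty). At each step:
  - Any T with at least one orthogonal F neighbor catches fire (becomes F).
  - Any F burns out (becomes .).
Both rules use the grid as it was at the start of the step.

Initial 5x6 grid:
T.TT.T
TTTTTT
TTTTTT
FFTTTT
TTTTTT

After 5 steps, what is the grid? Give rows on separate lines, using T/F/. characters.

Step 1: 5 trees catch fire, 2 burn out
  T.TT.T
  TTTTTT
  FFTTTT
  ..FTTT
  FFTTTT
Step 2: 5 trees catch fire, 5 burn out
  T.TT.T
  FFTTTT
  ..FTTT
  ...FTT
  ..FTTT
Step 3: 5 trees catch fire, 5 burn out
  F.TT.T
  ..FTTT
  ...FTT
  ....FT
  ...FTT
Step 4: 5 trees catch fire, 5 burn out
  ..FT.T
  ...FTT
  ....FT
  .....F
  ....FT
Step 5: 4 trees catch fire, 5 burn out
  ...F.T
  ....FT
  .....F
  ......
  .....F

...F.T
....FT
.....F
......
.....F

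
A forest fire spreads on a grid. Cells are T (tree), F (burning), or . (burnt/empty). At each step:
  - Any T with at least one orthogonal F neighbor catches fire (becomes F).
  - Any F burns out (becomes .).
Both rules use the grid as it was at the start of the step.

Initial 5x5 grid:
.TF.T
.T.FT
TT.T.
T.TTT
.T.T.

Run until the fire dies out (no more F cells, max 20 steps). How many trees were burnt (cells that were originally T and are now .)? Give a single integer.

Step 1: +3 fires, +2 burnt (F count now 3)
Step 2: +3 fires, +3 burnt (F count now 3)
Step 3: +4 fires, +3 burnt (F count now 4)
Step 4: +1 fires, +4 burnt (F count now 1)
Step 5: +1 fires, +1 burnt (F count now 1)
Step 6: +0 fires, +1 burnt (F count now 0)
Fire out after step 6
Initially T: 13, now '.': 24
Total burnt (originally-T cells now '.'): 12

Answer: 12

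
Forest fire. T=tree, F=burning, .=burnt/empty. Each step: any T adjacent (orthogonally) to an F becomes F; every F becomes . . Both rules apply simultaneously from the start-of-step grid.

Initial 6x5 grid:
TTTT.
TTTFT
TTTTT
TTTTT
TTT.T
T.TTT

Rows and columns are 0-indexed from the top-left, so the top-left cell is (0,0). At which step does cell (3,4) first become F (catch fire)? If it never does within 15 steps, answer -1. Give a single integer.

Step 1: cell (3,4)='T' (+4 fires, +1 burnt)
Step 2: cell (3,4)='T' (+5 fires, +4 burnt)
Step 3: cell (3,4)='F' (+5 fires, +5 burnt)
  -> target ignites at step 3
Step 4: cell (3,4)='.' (+5 fires, +5 burnt)
Step 5: cell (3,4)='.' (+4 fires, +5 burnt)
Step 6: cell (3,4)='.' (+2 fires, +4 burnt)
Step 7: cell (3,4)='.' (+1 fires, +2 burnt)
Step 8: cell (3,4)='.' (+0 fires, +1 burnt)
  fire out at step 8

3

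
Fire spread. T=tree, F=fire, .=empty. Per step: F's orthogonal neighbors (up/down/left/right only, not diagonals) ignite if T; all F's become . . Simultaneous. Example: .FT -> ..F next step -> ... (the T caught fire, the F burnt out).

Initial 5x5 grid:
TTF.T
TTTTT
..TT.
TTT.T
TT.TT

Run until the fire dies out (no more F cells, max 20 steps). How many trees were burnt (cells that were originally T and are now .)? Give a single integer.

Answer: 15

Derivation:
Step 1: +2 fires, +1 burnt (F count now 2)
Step 2: +4 fires, +2 burnt (F count now 4)
Step 3: +4 fires, +4 burnt (F count now 4)
Step 4: +2 fires, +4 burnt (F count now 2)
Step 5: +2 fires, +2 burnt (F count now 2)
Step 6: +1 fires, +2 burnt (F count now 1)
Step 7: +0 fires, +1 burnt (F count now 0)
Fire out after step 7
Initially T: 18, now '.': 22
Total burnt (originally-T cells now '.'): 15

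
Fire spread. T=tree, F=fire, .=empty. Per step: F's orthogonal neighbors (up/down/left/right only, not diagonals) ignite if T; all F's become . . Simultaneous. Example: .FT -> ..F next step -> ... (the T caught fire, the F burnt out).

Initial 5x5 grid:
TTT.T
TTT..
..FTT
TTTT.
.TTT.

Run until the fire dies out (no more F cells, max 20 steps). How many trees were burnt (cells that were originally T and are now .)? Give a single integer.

Answer: 15

Derivation:
Step 1: +3 fires, +1 burnt (F count now 3)
Step 2: +6 fires, +3 burnt (F count now 6)
Step 3: +5 fires, +6 burnt (F count now 5)
Step 4: +1 fires, +5 burnt (F count now 1)
Step 5: +0 fires, +1 burnt (F count now 0)
Fire out after step 5
Initially T: 16, now '.': 24
Total burnt (originally-T cells now '.'): 15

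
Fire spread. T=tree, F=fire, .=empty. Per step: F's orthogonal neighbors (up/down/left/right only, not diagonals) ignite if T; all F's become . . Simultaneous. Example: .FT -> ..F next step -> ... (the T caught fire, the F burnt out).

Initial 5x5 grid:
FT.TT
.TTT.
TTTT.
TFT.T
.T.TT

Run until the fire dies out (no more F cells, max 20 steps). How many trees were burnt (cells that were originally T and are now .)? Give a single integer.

Answer: 13

Derivation:
Step 1: +5 fires, +2 burnt (F count now 5)
Step 2: +3 fires, +5 burnt (F count now 3)
Step 3: +2 fires, +3 burnt (F count now 2)
Step 4: +1 fires, +2 burnt (F count now 1)
Step 5: +1 fires, +1 burnt (F count now 1)
Step 6: +1 fires, +1 burnt (F count now 1)
Step 7: +0 fires, +1 burnt (F count now 0)
Fire out after step 7
Initially T: 16, now '.': 22
Total burnt (originally-T cells now '.'): 13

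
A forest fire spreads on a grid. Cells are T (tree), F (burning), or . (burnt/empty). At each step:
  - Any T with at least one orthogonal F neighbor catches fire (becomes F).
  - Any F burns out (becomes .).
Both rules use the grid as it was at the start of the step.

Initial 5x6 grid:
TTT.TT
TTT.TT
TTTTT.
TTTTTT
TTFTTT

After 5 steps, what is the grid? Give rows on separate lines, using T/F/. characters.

Step 1: 3 trees catch fire, 1 burn out
  TTT.TT
  TTT.TT
  TTTTT.
  TTFTTT
  TF.FTT
Step 2: 5 trees catch fire, 3 burn out
  TTT.TT
  TTT.TT
  TTFTT.
  TF.FTT
  F...FT
Step 3: 6 trees catch fire, 5 burn out
  TTT.TT
  TTF.TT
  TF.FT.
  F...FT
  .....F
Step 4: 5 trees catch fire, 6 burn out
  TTF.TT
  TF..TT
  F...F.
  .....F
  ......
Step 5: 3 trees catch fire, 5 burn out
  TF..TT
  F...FT
  ......
  ......
  ......

TF..TT
F...FT
......
......
......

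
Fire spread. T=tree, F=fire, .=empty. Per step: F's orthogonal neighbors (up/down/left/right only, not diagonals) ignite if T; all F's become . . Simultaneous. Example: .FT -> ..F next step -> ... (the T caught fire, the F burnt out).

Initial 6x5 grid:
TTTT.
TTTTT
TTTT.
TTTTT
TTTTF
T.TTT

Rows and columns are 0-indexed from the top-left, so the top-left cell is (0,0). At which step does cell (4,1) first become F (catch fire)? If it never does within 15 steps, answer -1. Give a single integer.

Step 1: cell (4,1)='T' (+3 fires, +1 burnt)
Step 2: cell (4,1)='T' (+3 fires, +3 burnt)
Step 3: cell (4,1)='F' (+4 fires, +3 burnt)
  -> target ignites at step 3
Step 4: cell (4,1)='.' (+4 fires, +4 burnt)
Step 5: cell (4,1)='.' (+6 fires, +4 burnt)
Step 6: cell (4,1)='.' (+3 fires, +6 burnt)
Step 7: cell (4,1)='.' (+2 fires, +3 burnt)
Step 8: cell (4,1)='.' (+1 fires, +2 burnt)
Step 9: cell (4,1)='.' (+0 fires, +1 burnt)
  fire out at step 9

3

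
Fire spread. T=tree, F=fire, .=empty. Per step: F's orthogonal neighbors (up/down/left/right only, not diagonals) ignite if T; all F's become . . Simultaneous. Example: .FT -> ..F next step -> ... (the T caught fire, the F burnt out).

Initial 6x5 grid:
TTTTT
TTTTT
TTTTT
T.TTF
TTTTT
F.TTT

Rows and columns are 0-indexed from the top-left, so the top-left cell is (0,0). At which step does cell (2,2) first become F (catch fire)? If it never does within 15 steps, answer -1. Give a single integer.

Step 1: cell (2,2)='T' (+4 fires, +2 burnt)
Step 2: cell (2,2)='T' (+7 fires, +4 burnt)
Step 3: cell (2,2)='F' (+6 fires, +7 burnt)
  -> target ignites at step 3
Step 4: cell (2,2)='.' (+5 fires, +6 burnt)
Step 5: cell (2,2)='.' (+3 fires, +5 burnt)
Step 6: cell (2,2)='.' (+1 fires, +3 burnt)
Step 7: cell (2,2)='.' (+0 fires, +1 burnt)
  fire out at step 7

3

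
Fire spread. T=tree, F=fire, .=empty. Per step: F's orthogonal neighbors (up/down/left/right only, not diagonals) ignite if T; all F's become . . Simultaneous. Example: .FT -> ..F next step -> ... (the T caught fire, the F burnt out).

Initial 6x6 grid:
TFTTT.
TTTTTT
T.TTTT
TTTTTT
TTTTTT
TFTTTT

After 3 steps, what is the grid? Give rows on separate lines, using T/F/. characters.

Step 1: 6 trees catch fire, 2 burn out
  F.FTT.
  TFTTTT
  T.TTTT
  TTTTTT
  TFTTTT
  F.FTTT
Step 2: 7 trees catch fire, 6 burn out
  ...FT.
  F.FTTT
  T.TTTT
  TFTTTT
  F.FTTT
  ...FTT
Step 3: 8 trees catch fire, 7 burn out
  ....F.
  ...FTT
  F.FTTT
  F.FTTT
  ...FTT
  ....FT

....F.
...FTT
F.FTTT
F.FTTT
...FTT
....FT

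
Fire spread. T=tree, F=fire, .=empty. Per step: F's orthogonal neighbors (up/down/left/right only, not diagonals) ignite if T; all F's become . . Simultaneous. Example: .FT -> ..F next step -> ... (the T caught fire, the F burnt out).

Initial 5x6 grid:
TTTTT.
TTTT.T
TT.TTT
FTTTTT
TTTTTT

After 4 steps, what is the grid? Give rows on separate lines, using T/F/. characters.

Step 1: 3 trees catch fire, 1 burn out
  TTTTT.
  TTTT.T
  FT.TTT
  .FTTTT
  FTTTTT
Step 2: 4 trees catch fire, 3 burn out
  TTTTT.
  FTTT.T
  .F.TTT
  ..FTTT
  .FTTTT
Step 3: 4 trees catch fire, 4 burn out
  FTTTT.
  .FTT.T
  ...TTT
  ...FTT
  ..FTTT
Step 4: 5 trees catch fire, 4 burn out
  .FTTT.
  ..FT.T
  ...FTT
  ....FT
  ...FTT

.FTTT.
..FT.T
...FTT
....FT
...FTT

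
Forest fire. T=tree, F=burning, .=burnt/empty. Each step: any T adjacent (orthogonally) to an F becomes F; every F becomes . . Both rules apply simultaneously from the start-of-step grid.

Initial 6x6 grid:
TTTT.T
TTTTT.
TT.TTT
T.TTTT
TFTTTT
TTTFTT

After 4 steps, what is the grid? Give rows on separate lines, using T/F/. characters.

Step 1: 6 trees catch fire, 2 burn out
  TTTT.T
  TTTTT.
  TT.TTT
  T.TTTT
  F.FFTT
  TFF.FT
Step 2: 6 trees catch fire, 6 burn out
  TTTT.T
  TTTTT.
  TT.TTT
  F.FFTT
  ....FT
  F....F
Step 3: 4 trees catch fire, 6 burn out
  TTTT.T
  TTTTT.
  FT.FTT
  ....FT
  .....F
  ......
Step 4: 5 trees catch fire, 4 burn out
  TTTT.T
  FTTFT.
  .F..FT
  .....F
  ......
  ......

TTTT.T
FTTFT.
.F..FT
.....F
......
......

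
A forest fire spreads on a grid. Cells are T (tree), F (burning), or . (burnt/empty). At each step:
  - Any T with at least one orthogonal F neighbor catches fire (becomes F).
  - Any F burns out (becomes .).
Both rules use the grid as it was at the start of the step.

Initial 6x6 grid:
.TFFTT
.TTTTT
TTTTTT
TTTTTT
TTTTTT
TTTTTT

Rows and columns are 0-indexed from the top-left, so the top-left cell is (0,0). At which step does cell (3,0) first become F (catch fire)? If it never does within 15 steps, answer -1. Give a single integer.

Step 1: cell (3,0)='T' (+4 fires, +2 burnt)
Step 2: cell (3,0)='T' (+5 fires, +4 burnt)
Step 3: cell (3,0)='T' (+5 fires, +5 burnt)
Step 4: cell (3,0)='T' (+6 fires, +5 burnt)
Step 5: cell (3,0)='F' (+6 fires, +6 burnt)
  -> target ignites at step 5
Step 6: cell (3,0)='.' (+4 fires, +6 burnt)
Step 7: cell (3,0)='.' (+2 fires, +4 burnt)
Step 8: cell (3,0)='.' (+0 fires, +2 burnt)
  fire out at step 8

5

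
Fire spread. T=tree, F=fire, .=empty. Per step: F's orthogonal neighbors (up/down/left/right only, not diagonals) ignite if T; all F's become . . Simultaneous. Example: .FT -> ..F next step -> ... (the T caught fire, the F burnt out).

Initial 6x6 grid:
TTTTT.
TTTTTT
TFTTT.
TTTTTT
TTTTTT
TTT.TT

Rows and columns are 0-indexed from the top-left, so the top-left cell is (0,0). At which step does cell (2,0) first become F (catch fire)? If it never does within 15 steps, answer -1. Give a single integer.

Step 1: cell (2,0)='F' (+4 fires, +1 burnt)
  -> target ignites at step 1
Step 2: cell (2,0)='.' (+7 fires, +4 burnt)
Step 3: cell (2,0)='.' (+8 fires, +7 burnt)
Step 4: cell (2,0)='.' (+6 fires, +8 burnt)
Step 5: cell (2,0)='.' (+4 fires, +6 burnt)
Step 6: cell (2,0)='.' (+2 fires, +4 burnt)
Step 7: cell (2,0)='.' (+1 fires, +2 burnt)
Step 8: cell (2,0)='.' (+0 fires, +1 burnt)
  fire out at step 8

1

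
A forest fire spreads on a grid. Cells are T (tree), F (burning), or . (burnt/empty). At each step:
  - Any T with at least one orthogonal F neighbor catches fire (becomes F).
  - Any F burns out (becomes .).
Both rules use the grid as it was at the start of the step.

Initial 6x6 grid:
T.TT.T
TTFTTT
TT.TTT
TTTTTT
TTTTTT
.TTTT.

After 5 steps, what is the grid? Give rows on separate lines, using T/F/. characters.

Step 1: 3 trees catch fire, 1 burn out
  T.FT.T
  TF.FTT
  TT.TTT
  TTTTTT
  TTTTTT
  .TTTT.
Step 2: 5 trees catch fire, 3 burn out
  T..F.T
  F...FT
  TF.FTT
  TTTTTT
  TTTTTT
  .TTTT.
Step 3: 6 trees catch fire, 5 burn out
  F....T
  .....F
  F...FT
  TFTFTT
  TTTTTT
  .TTTT.
Step 4: 7 trees catch fire, 6 burn out
  .....F
  ......
  .....F
  F.F.FT
  TFTFTT
  .TTTT.
Step 5: 6 trees catch fire, 7 burn out
  ......
  ......
  ......
  .....F
  F.F.FT
  .FTFT.

......
......
......
.....F
F.F.FT
.FTFT.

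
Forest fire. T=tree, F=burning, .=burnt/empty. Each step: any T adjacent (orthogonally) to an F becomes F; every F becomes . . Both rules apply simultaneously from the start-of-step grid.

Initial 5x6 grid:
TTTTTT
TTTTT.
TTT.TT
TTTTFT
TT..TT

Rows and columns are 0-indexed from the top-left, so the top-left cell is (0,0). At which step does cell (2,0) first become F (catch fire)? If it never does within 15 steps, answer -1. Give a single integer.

Step 1: cell (2,0)='T' (+4 fires, +1 burnt)
Step 2: cell (2,0)='T' (+4 fires, +4 burnt)
Step 3: cell (2,0)='T' (+4 fires, +4 burnt)
Step 4: cell (2,0)='T' (+6 fires, +4 burnt)
Step 5: cell (2,0)='F' (+4 fires, +6 burnt)
  -> target ignites at step 5
Step 6: cell (2,0)='.' (+2 fires, +4 burnt)
Step 7: cell (2,0)='.' (+1 fires, +2 burnt)
Step 8: cell (2,0)='.' (+0 fires, +1 burnt)
  fire out at step 8

5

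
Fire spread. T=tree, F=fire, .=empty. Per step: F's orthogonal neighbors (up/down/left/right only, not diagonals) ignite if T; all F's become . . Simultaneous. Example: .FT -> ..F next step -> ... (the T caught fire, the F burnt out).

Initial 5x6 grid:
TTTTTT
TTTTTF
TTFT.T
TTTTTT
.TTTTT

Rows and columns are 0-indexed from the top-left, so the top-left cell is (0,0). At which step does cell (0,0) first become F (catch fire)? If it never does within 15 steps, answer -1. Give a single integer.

Step 1: cell (0,0)='T' (+7 fires, +2 burnt)
Step 2: cell (0,0)='T' (+9 fires, +7 burnt)
Step 3: cell (0,0)='T' (+8 fires, +9 burnt)
Step 4: cell (0,0)='F' (+2 fires, +8 burnt)
  -> target ignites at step 4
Step 5: cell (0,0)='.' (+0 fires, +2 burnt)
  fire out at step 5

4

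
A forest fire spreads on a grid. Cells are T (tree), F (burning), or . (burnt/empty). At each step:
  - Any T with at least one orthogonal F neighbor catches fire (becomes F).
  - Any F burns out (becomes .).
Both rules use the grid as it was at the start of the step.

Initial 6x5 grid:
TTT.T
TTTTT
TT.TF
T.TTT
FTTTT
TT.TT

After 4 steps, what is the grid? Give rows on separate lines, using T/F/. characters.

Step 1: 6 trees catch fire, 2 burn out
  TTT.T
  TTTTF
  TT.F.
  F.TTF
  .FTTT
  FT.TT
Step 2: 7 trees catch fire, 6 burn out
  TTT.F
  TTTF.
  FT...
  ..TF.
  ..FTF
  .F.TT
Step 3: 6 trees catch fire, 7 burn out
  TTT..
  FTF..
  .F...
  ..F..
  ...F.
  ...TF
Step 4: 4 trees catch fire, 6 burn out
  FTF..
  .F...
  .....
  .....
  .....
  ...F.

FTF..
.F...
.....
.....
.....
...F.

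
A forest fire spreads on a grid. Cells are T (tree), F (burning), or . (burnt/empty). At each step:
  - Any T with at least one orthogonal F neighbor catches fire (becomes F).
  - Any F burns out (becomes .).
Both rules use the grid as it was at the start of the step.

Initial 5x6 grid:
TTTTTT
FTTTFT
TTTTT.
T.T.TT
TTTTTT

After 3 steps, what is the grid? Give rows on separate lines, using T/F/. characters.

Step 1: 7 trees catch fire, 2 burn out
  FTTTFT
  .FTF.F
  FTTTF.
  T.T.TT
  TTTTTT
Step 2: 8 trees catch fire, 7 burn out
  .FTF.F
  ..F...
  .FTF..
  F.T.FT
  TTTTTT
Step 3: 5 trees catch fire, 8 burn out
  ..F...
  ......
  ..F...
  ..T..F
  FTTTFT

..F...
......
..F...
..T..F
FTTTFT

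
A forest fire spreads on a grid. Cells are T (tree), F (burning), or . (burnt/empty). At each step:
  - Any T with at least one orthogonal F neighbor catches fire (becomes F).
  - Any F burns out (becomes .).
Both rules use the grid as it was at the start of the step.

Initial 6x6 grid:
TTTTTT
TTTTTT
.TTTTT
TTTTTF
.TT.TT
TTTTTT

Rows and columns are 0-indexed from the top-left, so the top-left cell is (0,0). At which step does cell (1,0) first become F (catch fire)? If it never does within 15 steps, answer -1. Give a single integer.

Step 1: cell (1,0)='T' (+3 fires, +1 burnt)
Step 2: cell (1,0)='T' (+5 fires, +3 burnt)
Step 3: cell (1,0)='T' (+5 fires, +5 burnt)
Step 4: cell (1,0)='T' (+6 fires, +5 burnt)
Step 5: cell (1,0)='T' (+6 fires, +6 burnt)
Step 6: cell (1,0)='T' (+3 fires, +6 burnt)
Step 7: cell (1,0)='F' (+3 fires, +3 burnt)
  -> target ignites at step 7
Step 8: cell (1,0)='.' (+1 fires, +3 burnt)
Step 9: cell (1,0)='.' (+0 fires, +1 burnt)
  fire out at step 9

7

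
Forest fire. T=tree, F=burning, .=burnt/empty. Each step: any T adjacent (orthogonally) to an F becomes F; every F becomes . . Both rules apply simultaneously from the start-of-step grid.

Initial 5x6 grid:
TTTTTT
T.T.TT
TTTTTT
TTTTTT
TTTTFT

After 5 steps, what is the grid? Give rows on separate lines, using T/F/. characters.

Step 1: 3 trees catch fire, 1 burn out
  TTTTTT
  T.T.TT
  TTTTTT
  TTTTFT
  TTTF.F
Step 2: 4 trees catch fire, 3 burn out
  TTTTTT
  T.T.TT
  TTTTFT
  TTTF.F
  TTF...
Step 3: 5 trees catch fire, 4 burn out
  TTTTTT
  T.T.FT
  TTTF.F
  TTF...
  TF....
Step 4: 5 trees catch fire, 5 burn out
  TTTTFT
  T.T..F
  TTF...
  TF....
  F.....
Step 5: 5 trees catch fire, 5 burn out
  TTTF.F
  T.F...
  TF....
  F.....
  ......

TTTF.F
T.F...
TF....
F.....
......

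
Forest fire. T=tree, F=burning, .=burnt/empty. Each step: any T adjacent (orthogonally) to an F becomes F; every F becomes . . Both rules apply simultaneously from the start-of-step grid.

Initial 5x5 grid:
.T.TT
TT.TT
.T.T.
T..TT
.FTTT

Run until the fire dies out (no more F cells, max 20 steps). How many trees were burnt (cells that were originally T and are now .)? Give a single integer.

Step 1: +1 fires, +1 burnt (F count now 1)
Step 2: +1 fires, +1 burnt (F count now 1)
Step 3: +2 fires, +1 burnt (F count now 2)
Step 4: +2 fires, +2 burnt (F count now 2)
Step 5: +1 fires, +2 burnt (F count now 1)
Step 6: +2 fires, +1 burnt (F count now 2)
Step 7: +1 fires, +2 burnt (F count now 1)
Step 8: +0 fires, +1 burnt (F count now 0)
Fire out after step 8
Initially T: 15, now '.': 20
Total burnt (originally-T cells now '.'): 10

Answer: 10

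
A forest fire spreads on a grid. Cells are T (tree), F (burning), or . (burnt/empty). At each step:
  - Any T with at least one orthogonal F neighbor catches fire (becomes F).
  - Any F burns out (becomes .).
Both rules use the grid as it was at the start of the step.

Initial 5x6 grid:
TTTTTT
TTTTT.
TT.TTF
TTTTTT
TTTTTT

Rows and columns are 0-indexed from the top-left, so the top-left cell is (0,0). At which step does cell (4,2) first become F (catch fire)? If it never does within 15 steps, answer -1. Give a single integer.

Step 1: cell (4,2)='T' (+2 fires, +1 burnt)
Step 2: cell (4,2)='T' (+4 fires, +2 burnt)
Step 3: cell (4,2)='T' (+4 fires, +4 burnt)
Step 4: cell (4,2)='T' (+5 fires, +4 burnt)
Step 5: cell (4,2)='F' (+4 fires, +5 burnt)
  -> target ignites at step 5
Step 6: cell (4,2)='.' (+5 fires, +4 burnt)
Step 7: cell (4,2)='.' (+3 fires, +5 burnt)
Step 8: cell (4,2)='.' (+0 fires, +3 burnt)
  fire out at step 8

5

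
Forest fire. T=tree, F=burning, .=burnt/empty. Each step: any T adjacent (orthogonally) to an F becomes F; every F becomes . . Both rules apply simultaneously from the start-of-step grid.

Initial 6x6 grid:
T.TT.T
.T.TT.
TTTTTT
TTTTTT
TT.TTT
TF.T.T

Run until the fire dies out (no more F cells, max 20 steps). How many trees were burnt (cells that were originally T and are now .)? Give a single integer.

Answer: 25

Derivation:
Step 1: +2 fires, +1 burnt (F count now 2)
Step 2: +2 fires, +2 burnt (F count now 2)
Step 3: +3 fires, +2 burnt (F count now 3)
Step 4: +4 fires, +3 burnt (F count now 4)
Step 5: +3 fires, +4 burnt (F count now 3)
Step 6: +5 fires, +3 burnt (F count now 5)
Step 7: +4 fires, +5 burnt (F count now 4)
Step 8: +2 fires, +4 burnt (F count now 2)
Step 9: +0 fires, +2 burnt (F count now 0)
Fire out after step 9
Initially T: 27, now '.': 34
Total burnt (originally-T cells now '.'): 25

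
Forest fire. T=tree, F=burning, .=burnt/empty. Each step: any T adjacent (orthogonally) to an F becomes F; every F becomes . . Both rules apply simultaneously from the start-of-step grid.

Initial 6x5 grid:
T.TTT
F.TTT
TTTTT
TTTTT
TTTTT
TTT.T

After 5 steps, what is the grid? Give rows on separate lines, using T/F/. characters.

Step 1: 2 trees catch fire, 1 burn out
  F.TTT
  ..TTT
  FTTTT
  TTTTT
  TTTTT
  TTT.T
Step 2: 2 trees catch fire, 2 burn out
  ..TTT
  ..TTT
  .FTTT
  FTTTT
  TTTTT
  TTT.T
Step 3: 3 trees catch fire, 2 burn out
  ..TTT
  ..TTT
  ..FTT
  .FTTT
  FTTTT
  TTT.T
Step 4: 5 trees catch fire, 3 burn out
  ..TTT
  ..FTT
  ...FT
  ..FTT
  .FTTT
  FTT.T
Step 5: 6 trees catch fire, 5 burn out
  ..FTT
  ...FT
  ....F
  ...FT
  ..FTT
  .FT.T

..FTT
...FT
....F
...FT
..FTT
.FT.T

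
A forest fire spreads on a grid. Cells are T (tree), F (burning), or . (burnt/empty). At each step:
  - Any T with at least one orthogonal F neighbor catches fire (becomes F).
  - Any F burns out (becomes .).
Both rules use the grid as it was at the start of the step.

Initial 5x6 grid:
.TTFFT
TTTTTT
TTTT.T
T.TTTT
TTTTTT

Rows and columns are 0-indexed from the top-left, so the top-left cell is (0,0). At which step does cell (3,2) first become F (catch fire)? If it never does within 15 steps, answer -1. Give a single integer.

Step 1: cell (3,2)='T' (+4 fires, +2 burnt)
Step 2: cell (3,2)='T' (+4 fires, +4 burnt)
Step 3: cell (3,2)='T' (+4 fires, +4 burnt)
Step 4: cell (3,2)='F' (+6 fires, +4 burnt)
  -> target ignites at step 4
Step 5: cell (3,2)='.' (+4 fires, +6 burnt)
Step 6: cell (3,2)='.' (+2 fires, +4 burnt)
Step 7: cell (3,2)='.' (+1 fires, +2 burnt)
Step 8: cell (3,2)='.' (+0 fires, +1 burnt)
  fire out at step 8

4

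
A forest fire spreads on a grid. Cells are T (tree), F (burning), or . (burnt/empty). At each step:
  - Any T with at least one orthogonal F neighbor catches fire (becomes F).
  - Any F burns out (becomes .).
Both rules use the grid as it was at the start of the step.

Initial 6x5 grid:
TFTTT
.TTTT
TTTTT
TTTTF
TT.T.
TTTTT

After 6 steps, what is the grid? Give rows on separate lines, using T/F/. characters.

Step 1: 5 trees catch fire, 2 burn out
  F.FTT
  .FTTT
  TTTTF
  TTTF.
  TT.T.
  TTTTT
Step 2: 7 trees catch fire, 5 burn out
  ...FT
  ..FTF
  TFTF.
  TTF..
  TT.F.
  TTTTT
Step 3: 6 trees catch fire, 7 burn out
  ....F
  ...F.
  F.F..
  TF...
  TT...
  TTTFT
Step 4: 4 trees catch fire, 6 burn out
  .....
  .....
  .....
  F....
  TF...
  TTF.F
Step 5: 2 trees catch fire, 4 burn out
  .....
  .....
  .....
  .....
  F....
  TF...
Step 6: 1 trees catch fire, 2 burn out
  .....
  .....
  .....
  .....
  .....
  F....

.....
.....
.....
.....
.....
F....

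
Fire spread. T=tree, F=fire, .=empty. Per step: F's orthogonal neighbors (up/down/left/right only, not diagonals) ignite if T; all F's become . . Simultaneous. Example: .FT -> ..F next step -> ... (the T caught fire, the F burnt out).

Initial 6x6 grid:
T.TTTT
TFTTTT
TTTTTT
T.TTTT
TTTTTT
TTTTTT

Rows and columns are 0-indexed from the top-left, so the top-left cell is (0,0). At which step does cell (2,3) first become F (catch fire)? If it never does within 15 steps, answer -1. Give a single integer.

Step 1: cell (2,3)='T' (+3 fires, +1 burnt)
Step 2: cell (2,3)='T' (+5 fires, +3 burnt)
Step 3: cell (2,3)='F' (+5 fires, +5 burnt)
  -> target ignites at step 3
Step 4: cell (2,3)='.' (+6 fires, +5 burnt)
Step 5: cell (2,3)='.' (+7 fires, +6 burnt)
Step 6: cell (2,3)='.' (+4 fires, +7 burnt)
Step 7: cell (2,3)='.' (+2 fires, +4 burnt)
Step 8: cell (2,3)='.' (+1 fires, +2 burnt)
Step 9: cell (2,3)='.' (+0 fires, +1 burnt)
  fire out at step 9

3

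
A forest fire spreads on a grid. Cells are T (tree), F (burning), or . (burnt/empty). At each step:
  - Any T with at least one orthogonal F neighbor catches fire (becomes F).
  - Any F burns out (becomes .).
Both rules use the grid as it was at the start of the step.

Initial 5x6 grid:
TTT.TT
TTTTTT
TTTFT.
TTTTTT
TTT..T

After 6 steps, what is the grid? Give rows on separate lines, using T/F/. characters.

Step 1: 4 trees catch fire, 1 burn out
  TTT.TT
  TTTFTT
  TTF.F.
  TTTFTT
  TTT..T
Step 2: 5 trees catch fire, 4 burn out
  TTT.TT
  TTF.FT
  TF....
  TTF.FT
  TTT..T
Step 3: 8 trees catch fire, 5 burn out
  TTF.FT
  TF...F
  F.....
  TF...F
  TTF..T
Step 4: 6 trees catch fire, 8 burn out
  TF...F
  F.....
  ......
  F.....
  TF...F
Step 5: 2 trees catch fire, 6 burn out
  F.....
  ......
  ......
  ......
  F.....
Step 6: 0 trees catch fire, 2 burn out
  ......
  ......
  ......
  ......
  ......

......
......
......
......
......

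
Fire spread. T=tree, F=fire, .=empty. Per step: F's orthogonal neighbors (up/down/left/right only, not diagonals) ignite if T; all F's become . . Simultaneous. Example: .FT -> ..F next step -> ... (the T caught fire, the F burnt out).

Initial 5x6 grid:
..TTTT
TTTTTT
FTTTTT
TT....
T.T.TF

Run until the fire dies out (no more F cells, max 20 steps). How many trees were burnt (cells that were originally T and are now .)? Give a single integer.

Step 1: +4 fires, +2 burnt (F count now 4)
Step 2: +4 fires, +4 burnt (F count now 4)
Step 3: +2 fires, +4 burnt (F count now 2)
Step 4: +3 fires, +2 burnt (F count now 3)
Step 5: +3 fires, +3 burnt (F count now 3)
Step 6: +2 fires, +3 burnt (F count now 2)
Step 7: +1 fires, +2 burnt (F count now 1)
Step 8: +0 fires, +1 burnt (F count now 0)
Fire out after step 8
Initially T: 20, now '.': 29
Total burnt (originally-T cells now '.'): 19

Answer: 19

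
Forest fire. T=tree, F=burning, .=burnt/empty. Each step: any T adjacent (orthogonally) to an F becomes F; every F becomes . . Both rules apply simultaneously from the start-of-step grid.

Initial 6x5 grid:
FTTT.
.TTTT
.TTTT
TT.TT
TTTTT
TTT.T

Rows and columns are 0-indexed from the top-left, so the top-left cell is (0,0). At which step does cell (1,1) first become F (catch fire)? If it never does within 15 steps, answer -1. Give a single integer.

Step 1: cell (1,1)='T' (+1 fires, +1 burnt)
Step 2: cell (1,1)='F' (+2 fires, +1 burnt)
  -> target ignites at step 2
Step 3: cell (1,1)='.' (+3 fires, +2 burnt)
Step 4: cell (1,1)='.' (+3 fires, +3 burnt)
Step 5: cell (1,1)='.' (+4 fires, +3 burnt)
Step 6: cell (1,1)='.' (+5 fires, +4 burnt)
Step 7: cell (1,1)='.' (+4 fires, +5 burnt)
Step 8: cell (1,1)='.' (+1 fires, +4 burnt)
Step 9: cell (1,1)='.' (+1 fires, +1 burnt)
Step 10: cell (1,1)='.' (+0 fires, +1 burnt)
  fire out at step 10

2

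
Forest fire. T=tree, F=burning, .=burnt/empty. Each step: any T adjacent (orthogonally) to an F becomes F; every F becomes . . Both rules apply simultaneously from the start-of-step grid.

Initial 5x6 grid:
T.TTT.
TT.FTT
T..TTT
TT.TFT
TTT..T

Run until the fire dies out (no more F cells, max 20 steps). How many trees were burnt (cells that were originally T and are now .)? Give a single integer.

Answer: 11

Derivation:
Step 1: +6 fires, +2 burnt (F count now 6)
Step 2: +5 fires, +6 burnt (F count now 5)
Step 3: +0 fires, +5 burnt (F count now 0)
Fire out after step 3
Initially T: 20, now '.': 21
Total burnt (originally-T cells now '.'): 11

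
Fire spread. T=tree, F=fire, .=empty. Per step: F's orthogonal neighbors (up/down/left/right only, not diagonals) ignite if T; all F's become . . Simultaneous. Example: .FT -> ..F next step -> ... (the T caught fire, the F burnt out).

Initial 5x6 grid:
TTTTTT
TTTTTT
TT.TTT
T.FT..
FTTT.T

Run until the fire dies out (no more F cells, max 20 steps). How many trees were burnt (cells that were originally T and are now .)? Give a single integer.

Answer: 22

Derivation:
Step 1: +4 fires, +2 burnt (F count now 4)
Step 2: +3 fires, +4 burnt (F count now 3)
Step 3: +4 fires, +3 burnt (F count now 4)
Step 4: +6 fires, +4 burnt (F count now 6)
Step 5: +4 fires, +6 burnt (F count now 4)
Step 6: +1 fires, +4 burnt (F count now 1)
Step 7: +0 fires, +1 burnt (F count now 0)
Fire out after step 7
Initially T: 23, now '.': 29
Total burnt (originally-T cells now '.'): 22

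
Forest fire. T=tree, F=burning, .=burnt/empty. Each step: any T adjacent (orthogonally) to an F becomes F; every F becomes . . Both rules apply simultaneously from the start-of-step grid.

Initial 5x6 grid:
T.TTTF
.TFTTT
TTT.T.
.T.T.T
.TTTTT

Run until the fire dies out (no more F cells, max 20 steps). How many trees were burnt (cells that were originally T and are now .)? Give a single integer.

Step 1: +6 fires, +2 burnt (F count now 6)
Step 2: +3 fires, +6 burnt (F count now 3)
Step 3: +3 fires, +3 burnt (F count now 3)
Step 4: +1 fires, +3 burnt (F count now 1)
Step 5: +1 fires, +1 burnt (F count now 1)
Step 6: +1 fires, +1 burnt (F count now 1)
Step 7: +2 fires, +1 burnt (F count now 2)
Step 8: +1 fires, +2 burnt (F count now 1)
Step 9: +1 fires, +1 burnt (F count now 1)
Step 10: +0 fires, +1 burnt (F count now 0)
Fire out after step 10
Initially T: 20, now '.': 29
Total burnt (originally-T cells now '.'): 19

Answer: 19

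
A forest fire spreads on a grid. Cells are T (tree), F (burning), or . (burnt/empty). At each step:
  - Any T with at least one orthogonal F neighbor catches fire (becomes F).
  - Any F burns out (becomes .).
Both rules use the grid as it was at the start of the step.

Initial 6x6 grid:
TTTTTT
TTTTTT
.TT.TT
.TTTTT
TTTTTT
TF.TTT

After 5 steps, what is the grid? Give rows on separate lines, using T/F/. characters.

Step 1: 2 trees catch fire, 1 burn out
  TTTTTT
  TTTTTT
  .TT.TT
  .TTTTT
  TFTTTT
  F..TTT
Step 2: 3 trees catch fire, 2 burn out
  TTTTTT
  TTTTTT
  .TT.TT
  .FTTTT
  F.FTTT
  ...TTT
Step 3: 3 trees catch fire, 3 burn out
  TTTTTT
  TTTTTT
  .FT.TT
  ..FTTT
  ...FTT
  ...TTT
Step 4: 5 trees catch fire, 3 burn out
  TTTTTT
  TFTTTT
  ..F.TT
  ...FTT
  ....FT
  ...FTT
Step 5: 6 trees catch fire, 5 burn out
  TFTTTT
  F.FTTT
  ....TT
  ....FT
  .....F
  ....FT

TFTTTT
F.FTTT
....TT
....FT
.....F
....FT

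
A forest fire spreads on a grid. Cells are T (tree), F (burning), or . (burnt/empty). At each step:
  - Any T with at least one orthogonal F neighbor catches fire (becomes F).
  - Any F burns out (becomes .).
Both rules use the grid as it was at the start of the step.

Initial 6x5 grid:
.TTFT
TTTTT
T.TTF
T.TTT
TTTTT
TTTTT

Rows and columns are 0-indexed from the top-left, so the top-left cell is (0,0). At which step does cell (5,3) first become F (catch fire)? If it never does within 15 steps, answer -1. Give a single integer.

Step 1: cell (5,3)='T' (+6 fires, +2 burnt)
Step 2: cell (5,3)='T' (+5 fires, +6 burnt)
Step 3: cell (5,3)='T' (+4 fires, +5 burnt)
Step 4: cell (5,3)='F' (+3 fires, +4 burnt)
  -> target ignites at step 4
Step 5: cell (5,3)='.' (+3 fires, +3 burnt)
Step 6: cell (5,3)='.' (+3 fires, +3 burnt)
Step 7: cell (5,3)='.' (+1 fires, +3 burnt)
Step 8: cell (5,3)='.' (+0 fires, +1 burnt)
  fire out at step 8

4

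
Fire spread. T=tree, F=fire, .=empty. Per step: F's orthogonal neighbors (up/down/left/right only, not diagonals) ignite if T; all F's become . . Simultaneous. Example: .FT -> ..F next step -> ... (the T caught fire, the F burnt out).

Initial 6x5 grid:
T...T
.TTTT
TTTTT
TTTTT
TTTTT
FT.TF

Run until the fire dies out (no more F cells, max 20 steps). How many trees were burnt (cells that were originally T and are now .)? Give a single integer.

Answer: 22

Derivation:
Step 1: +4 fires, +2 burnt (F count now 4)
Step 2: +4 fires, +4 burnt (F count now 4)
Step 3: +5 fires, +4 burnt (F count now 5)
Step 4: +4 fires, +5 burnt (F count now 4)
Step 5: +4 fires, +4 burnt (F count now 4)
Step 6: +1 fires, +4 burnt (F count now 1)
Step 7: +0 fires, +1 burnt (F count now 0)
Fire out after step 7
Initially T: 23, now '.': 29
Total burnt (originally-T cells now '.'): 22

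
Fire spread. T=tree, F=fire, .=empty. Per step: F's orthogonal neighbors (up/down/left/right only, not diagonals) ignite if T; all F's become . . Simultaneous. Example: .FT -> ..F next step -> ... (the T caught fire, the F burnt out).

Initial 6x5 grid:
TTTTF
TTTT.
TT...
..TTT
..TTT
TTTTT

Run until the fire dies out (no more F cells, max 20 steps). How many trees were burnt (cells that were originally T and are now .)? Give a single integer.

Answer: 10

Derivation:
Step 1: +1 fires, +1 burnt (F count now 1)
Step 2: +2 fires, +1 burnt (F count now 2)
Step 3: +2 fires, +2 burnt (F count now 2)
Step 4: +2 fires, +2 burnt (F count now 2)
Step 5: +2 fires, +2 burnt (F count now 2)
Step 6: +1 fires, +2 burnt (F count now 1)
Step 7: +0 fires, +1 burnt (F count now 0)
Fire out after step 7
Initially T: 21, now '.': 19
Total burnt (originally-T cells now '.'): 10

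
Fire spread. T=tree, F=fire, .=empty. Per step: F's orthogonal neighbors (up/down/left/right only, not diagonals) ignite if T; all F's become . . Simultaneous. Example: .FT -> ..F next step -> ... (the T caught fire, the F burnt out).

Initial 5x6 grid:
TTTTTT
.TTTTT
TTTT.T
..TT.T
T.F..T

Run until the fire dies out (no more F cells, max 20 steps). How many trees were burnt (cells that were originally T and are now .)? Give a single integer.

Step 1: +1 fires, +1 burnt (F count now 1)
Step 2: +2 fires, +1 burnt (F count now 2)
Step 3: +3 fires, +2 burnt (F count now 3)
Step 4: +4 fires, +3 burnt (F count now 4)
Step 5: +3 fires, +4 burnt (F count now 3)
Step 6: +3 fires, +3 burnt (F count now 3)
Step 7: +2 fires, +3 burnt (F count now 2)
Step 8: +1 fires, +2 burnt (F count now 1)
Step 9: +1 fires, +1 burnt (F count now 1)
Step 10: +0 fires, +1 burnt (F count now 0)
Fire out after step 10
Initially T: 21, now '.': 29
Total burnt (originally-T cells now '.'): 20

Answer: 20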